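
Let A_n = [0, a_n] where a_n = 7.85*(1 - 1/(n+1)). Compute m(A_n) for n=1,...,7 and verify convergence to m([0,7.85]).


By continuity of measure from below: if A_n increases to A, then m(A_n) -> m(A).
Here A = [0, 7.85], so m(A) = 7.85
Step 1: a_1 = 7.85*(1 - 1/2) = 3.925, m(A_1) = 3.925
Step 2: a_2 = 7.85*(1 - 1/3) = 5.2333, m(A_2) = 5.2333
Step 3: a_3 = 7.85*(1 - 1/4) = 5.8875, m(A_3) = 5.8875
Step 4: a_4 = 7.85*(1 - 1/5) = 6.28, m(A_4) = 6.28
Step 5: a_5 = 7.85*(1 - 1/6) = 6.5417, m(A_5) = 6.5417
Step 6: a_6 = 7.85*(1 - 1/7) = 6.7286, m(A_6) = 6.7286
Step 7: a_7 = 7.85*(1 - 1/8) = 6.8687, m(A_7) = 6.8687
Limit: m(A_n) -> m([0,7.85]) = 7.85


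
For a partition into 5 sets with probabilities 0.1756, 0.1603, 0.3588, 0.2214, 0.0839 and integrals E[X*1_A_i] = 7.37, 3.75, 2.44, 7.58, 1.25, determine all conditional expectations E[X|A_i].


For each cell A_i: E[X|A_i] = E[X*1_A_i] / P(A_i)
Step 1: E[X|A_1] = 7.37 / 0.1756 = 41.970387
Step 2: E[X|A_2] = 3.75 / 0.1603 = 23.393637
Step 3: E[X|A_3] = 2.44 / 0.3588 = 6.800446
Step 4: E[X|A_4] = 7.58 / 0.2214 = 34.236676
Step 5: E[X|A_5] = 1.25 / 0.0839 = 14.898689
Verification: E[X] = sum E[X*1_A_i] = 7.37 + 3.75 + 2.44 + 7.58 + 1.25 = 22.39


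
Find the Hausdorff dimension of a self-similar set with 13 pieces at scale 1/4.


For a self-similar set with N copies scaled by 1/r:
dim_H = log(N)/log(r) = log(13)/log(4)
= 2.564949/1.386294
= 1.85022


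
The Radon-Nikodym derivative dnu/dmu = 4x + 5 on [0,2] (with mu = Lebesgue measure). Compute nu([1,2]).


nu(A) = integral_A (dnu/dmu) dmu = integral_1^2 (4x + 5) dx
Step 1: Antiderivative F(x) = (4/2)x^2 + 5x
Step 2: F(2) = (4/2)*2^2 + 5*2 = 8 + 10 = 18
Step 3: F(1) = (4/2)*1^2 + 5*1 = 2 + 5 = 7
Step 4: nu([1,2]) = F(2) - F(1) = 18 - 7 = 11


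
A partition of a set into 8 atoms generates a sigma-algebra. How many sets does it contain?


Each element of the sigma-algebra is a union of some subset of the 8 atoms.
The number of such subsets is 2^8 = 256.


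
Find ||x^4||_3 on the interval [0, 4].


Step 1: ||f||_3 = (integral_0^4 |x^4|^3 dx)^(1/3)
     = (integral_0^4 x^12 dx)^(1/3)
Step 2: integral_0^4 x^12 dx = [x^13/(13)] from 0 to 4 = 4^13/13
     = 67108864/13 = 5.162220e+06
Step 3: ||f||_3 = (5.162220e+06)^(1/3) = 172.827234


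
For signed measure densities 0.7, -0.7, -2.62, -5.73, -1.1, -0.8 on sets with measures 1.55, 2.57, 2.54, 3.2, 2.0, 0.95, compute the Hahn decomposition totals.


Step 1: Compute signed measure on each set:
  Set 1: 0.7 * 1.55 = 1.085
  Set 2: -0.7 * 2.57 = -1.799
  Set 3: -2.62 * 2.54 = -6.6548
  Set 4: -5.73 * 3.2 = -18.336
  Set 5: -1.1 * 2.0 = -2.2
  Set 6: -0.8 * 0.95 = -0.76
Step 2: Total signed measure = (1.085) + (-1.799) + (-6.6548) + (-18.336) + (-2.2) + (-0.76)
     = -28.6648
Step 3: Positive part mu+(X) = sum of positive contributions = 1.085
Step 4: Negative part mu-(X) = |sum of negative contributions| = 29.7498


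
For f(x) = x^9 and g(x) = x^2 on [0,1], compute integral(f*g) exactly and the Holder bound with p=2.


Step 1: Exact integral of f*g = integral(x^11, 0, 1) = 1/12
     = 0.083333
Step 2: Holder bound with p=2, q=2:
  ||f||_p = (integral x^18 dx)^(1/2) = (1/19)^(1/2) = 0.229416
  ||g||_q = (integral x^4 dx)^(1/2) = (1/5)^(1/2) = 0.447214
Step 3: Holder bound = ||f||_p * ||g||_q = 0.229416 * 0.447214 = 0.102598
Verification: 0.083333 <= 0.102598 (Holder holds)


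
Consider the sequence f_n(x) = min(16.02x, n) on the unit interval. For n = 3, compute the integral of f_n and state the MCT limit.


f(x) = 16.02x on [0,1]; f_n(x) = min(16.02x, n). At n = 3:
Step 1: f(x) reaches 3 at x = 3/16.02 = 0.187266
Step 2: integral(f_3) = integral(16.02x, 0, 0.187266) + integral(3, 0.187266, 1)
       = 16.02*0.187266^2/2 + 3*(1 - 0.187266)
       = 0.280899 + 2.438202
       = 2.719101
Step 3: As n -> infinity, f_n increases to f, so by MCT integral(f_n) -> integral(f) = 16.02/2 = 8.01.
Convergence: integral(f_3) = 2.719101 -> 8.01 as n -> infinity


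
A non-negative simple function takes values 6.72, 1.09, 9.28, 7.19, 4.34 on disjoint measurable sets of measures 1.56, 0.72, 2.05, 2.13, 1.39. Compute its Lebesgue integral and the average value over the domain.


Step 1: Integral = sum(value_i * measure_i)
= 6.72*1.56 + 1.09*0.72 + 9.28*2.05 + 7.19*2.13 + 4.34*1.39
= 10.4832 + 0.7848 + 19.024 + 15.3147 + 6.0326
= 51.6393
Step 2: Total measure of domain = 1.56 + 0.72 + 2.05 + 2.13 + 1.39 = 7.85
Step 3: Average value = 51.6393 / 7.85 = 6.578255


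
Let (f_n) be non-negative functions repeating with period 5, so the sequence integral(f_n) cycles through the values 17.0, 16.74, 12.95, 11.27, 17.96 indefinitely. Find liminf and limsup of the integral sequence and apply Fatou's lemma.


The sequence (integral(f_n)) is periodic with period 5, repeating the values 17.0, 16.74, 12.95, 11.27, 17.96 indefinitely.
Step 1: For a periodic sequence, every tail (a_m, a_(m+1), ...) contains all 5 period values infinitely often.
Step 2: Hence inf of every tail = min of the period values = min(17.0, 16.74, 12.95, 11.27, 17.96) = 11.27.
        liminf_n integral(f_n) = sup over m of (inf of tail from m) = 11.27.
Step 3: Similarly sup of every tail = max of the period values = 17.96.
        limsup_n integral(f_n) = 17.96.
Step 4: Fatou's lemma: integral(liminf_n f_n) <= liminf_n integral(f_n) = 11.27.
        So the integral of the pointwise liminf is at most 11.27.


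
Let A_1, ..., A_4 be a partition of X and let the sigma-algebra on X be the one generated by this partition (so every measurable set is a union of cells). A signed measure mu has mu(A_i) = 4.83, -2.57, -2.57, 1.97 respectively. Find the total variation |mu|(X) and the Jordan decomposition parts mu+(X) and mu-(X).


Step 1: Every measurable set is a union of atoms (the cells / points), so a Hahn decomposition is
  obtained by grouping atoms by sign: P = union of atoms with mu > 0, N = union of the remaining atoms.
  Atoms in P (indices): 1, 4;  atoms in N (indices): 2, 3
  Positive values: 4.83, 1.97
  Negative values: -2.57, -2.57
Step 2: mu+(X) = mu(P) = sum of positive atom values = 6.8
Step 3: mu-(X) = -mu(N) = sum of |negative atom values| = 5.14
Step 4: |mu|(X) = mu+(X) + mu-(X) = 6.8 + 5.14 = 11.94


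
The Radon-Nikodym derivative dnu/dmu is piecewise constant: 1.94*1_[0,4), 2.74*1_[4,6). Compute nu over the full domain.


Integrate each piece of the Radon-Nikodym derivative:
Step 1: integral_0^4 1.94 dx = 1.94*(4-0) = 1.94*4 = 7.76
Step 2: integral_4^6 2.74 dx = 2.74*(6-4) = 2.74*2 = 5.48
Total: 7.76 + 5.48 = 13.24


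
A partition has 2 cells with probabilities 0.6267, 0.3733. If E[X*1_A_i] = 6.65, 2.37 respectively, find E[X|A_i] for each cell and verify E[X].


For each cell A_i: E[X|A_i] = E[X*1_A_i] / P(A_i)
Step 1: E[X|A_1] = 6.65 / 0.6267 = 10.611138
Step 2: E[X|A_2] = 2.37 / 0.3733 = 6.348781
Verification: E[X] = sum E[X*1_A_i] = 6.65 + 2.37 = 9.02


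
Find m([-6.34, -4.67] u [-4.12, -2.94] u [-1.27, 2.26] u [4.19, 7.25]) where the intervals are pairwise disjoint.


For pairwise disjoint intervals, m(union) = sum of lengths.
= (-4.67 - -6.34) + (-2.94 - -4.12) + (2.26 - -1.27) + (7.25 - 4.19)
= 1.67 + 1.18 + 3.53 + 3.06
= 9.44


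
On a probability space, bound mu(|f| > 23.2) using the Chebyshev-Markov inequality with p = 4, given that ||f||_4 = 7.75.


Chebyshev/Markov inequality: mu(|f| > eps) <= (||f||_p / eps)^p
Step 1: ||f||_4 / eps = 7.75 / 23.2 = 0.334052
Step 2: Raise to power p = 4:
  (0.334052)^4 = 0.012452
Step 3: Therefore mu(|f| > 23.2) <= 0.012452


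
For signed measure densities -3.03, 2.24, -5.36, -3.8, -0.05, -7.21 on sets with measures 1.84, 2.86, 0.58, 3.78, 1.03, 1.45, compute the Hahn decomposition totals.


Step 1: Compute signed measure on each set:
  Set 1: -3.03 * 1.84 = -5.5752
  Set 2: 2.24 * 2.86 = 6.4064
  Set 3: -5.36 * 0.58 = -3.1088
  Set 4: -3.8 * 3.78 = -14.364
  Set 5: -0.05 * 1.03 = -0.0515
  Set 6: -7.21 * 1.45 = -10.4545
Step 2: Total signed measure = (-5.5752) + (6.4064) + (-3.1088) + (-14.364) + (-0.0515) + (-10.4545)
     = -27.1476
Step 3: Positive part mu+(X) = sum of positive contributions = 6.4064
Step 4: Negative part mu-(X) = |sum of negative contributions| = 33.554


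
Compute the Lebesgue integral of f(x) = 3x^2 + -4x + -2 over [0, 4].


The Lebesgue integral of a Riemann-integrable function agrees with the Riemann integral.
Antiderivative F(x) = (3/3)x^3 + (-4/2)x^2 + -2x
F(4) = (3/3)*4^3 + (-4/2)*4^2 + -2*4
     = (3/3)*64 + (-4/2)*16 + -2*4
     = 64 + -32 + -8
     = 24
F(0) = 0.0
Integral = F(4) - F(0) = 24 - 0.0 = 24


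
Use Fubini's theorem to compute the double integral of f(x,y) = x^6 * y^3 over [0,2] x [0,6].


By Fubini's theorem, the double integral factors as a product of single integrals:
Step 1: integral_0^2 x^6 dx = [x^7/7] from 0 to 2
     = 2^7/7 = 18.285714
Step 2: integral_0^6 y^3 dy = [y^4/4] from 0 to 6
     = 6^4/4 = 324
Step 3: Double integral = 18.285714 * 324 = 5924.571429


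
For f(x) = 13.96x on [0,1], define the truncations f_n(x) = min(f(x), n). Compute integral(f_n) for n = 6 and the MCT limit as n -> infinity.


f(x) = 13.96x on [0,1]; f_n(x) = min(13.96x, n). At n = 6:
Step 1: f(x) reaches 6 at x = 6/13.96 = 0.429799
Step 2: integral(f_6) = integral(13.96x, 0, 0.429799) + integral(6, 0.429799, 1)
       = 13.96*0.429799^2/2 + 6*(1 - 0.429799)
       = 1.289398 + 3.421203
       = 4.710602
Step 3: As n -> infinity, f_n increases to f, so by MCT integral(f_n) -> integral(f) = 13.96/2 = 6.98.
Convergence: integral(f_6) = 4.710602 -> 6.98 as n -> infinity


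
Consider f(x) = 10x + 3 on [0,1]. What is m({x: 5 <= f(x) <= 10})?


f^(-1)([5, 10]) = {x : 5 <= 10x + 3 <= 10}
Solving: (5 - 3)/10 <= x <= (10 - 3)/10
= [0.2, 0.7]
Intersecting with [0,1]: [0.2, 0.7]
Measure = 0.7 - 0.2 = 0.5


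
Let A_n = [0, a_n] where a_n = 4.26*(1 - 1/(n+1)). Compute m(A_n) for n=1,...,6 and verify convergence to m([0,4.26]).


By continuity of measure from below: if A_n increases to A, then m(A_n) -> m(A).
Here A = [0, 4.26], so m(A) = 4.26
Step 1: a_1 = 4.26*(1 - 1/2) = 2.13, m(A_1) = 2.13
Step 2: a_2 = 4.26*(1 - 1/3) = 2.84, m(A_2) = 2.84
Step 3: a_3 = 4.26*(1 - 1/4) = 3.195, m(A_3) = 3.195
Step 4: a_4 = 4.26*(1 - 1/5) = 3.408, m(A_4) = 3.408
Step 5: a_5 = 4.26*(1 - 1/6) = 3.55, m(A_5) = 3.55
Step 6: a_6 = 4.26*(1 - 1/7) = 3.6514, m(A_6) = 3.6514
Limit: m(A_n) -> m([0,4.26]) = 4.26


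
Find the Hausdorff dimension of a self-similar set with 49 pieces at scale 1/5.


For a self-similar set with N copies scaled by 1/r:
dim_H = log(N)/log(r) = log(49)/log(5)
= 3.89182/1.609438
= 2.418124


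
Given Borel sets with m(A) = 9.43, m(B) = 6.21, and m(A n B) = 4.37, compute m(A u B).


By inclusion-exclusion: m(A u B) = m(A) + m(B) - m(A n B)
= 9.43 + 6.21 - 4.37
= 11.27


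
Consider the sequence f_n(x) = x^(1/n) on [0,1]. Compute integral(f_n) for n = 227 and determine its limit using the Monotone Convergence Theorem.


At n = 227: f_227(x) = x^(1/227).
Step 1: integral(x^(1/227), 0, 1) = [x^(1/227+1) / (1/227+1)] from 0 to 1
     = 1 / (1/227 + 1) = 1 / ((227+1)/227) = 227/(227+1)
     = 227/228 = 0.995614
Step 2: As n -> infinity, f_n(x) = x^(1/n) -> 1 for x in (0,1], and f_n is increasing in n.
By MCT, lim_n integral(f_n) = integral(lim_n f_n) = integral(1, 0, 1) = 1.
Step 3: Verify convergence: 227/228 = 0.995614 -> 1


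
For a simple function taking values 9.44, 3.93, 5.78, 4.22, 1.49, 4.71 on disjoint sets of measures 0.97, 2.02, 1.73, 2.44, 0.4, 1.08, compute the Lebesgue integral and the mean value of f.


Step 1: Integral = sum(value_i * measure_i)
= 9.44*0.97 + 3.93*2.02 + 5.78*1.73 + 4.22*2.44 + 1.49*0.4 + 4.71*1.08
= 9.1568 + 7.9386 + 9.9994 + 10.2968 + 0.596 + 5.0868
= 43.0744
Step 2: Total measure of domain = 0.97 + 2.02 + 1.73 + 2.44 + 0.4 + 1.08 = 8.64
Step 3: Average value = 43.0744 / 8.64 = 4.985463


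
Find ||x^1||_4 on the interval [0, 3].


Step 1: ||f||_4 = (integral_0^3 |x^1|^4 dx)^(1/4)
     = (integral_0^3 x^4 dx)^(1/4)
Step 2: integral_0^3 x^4 dx = [x^5/(5)] from 0 to 3 = 3^5/5
     = 243/5 = 48.6
Step 3: ||f||_4 = (48.6)^(1/4) = 2.640335


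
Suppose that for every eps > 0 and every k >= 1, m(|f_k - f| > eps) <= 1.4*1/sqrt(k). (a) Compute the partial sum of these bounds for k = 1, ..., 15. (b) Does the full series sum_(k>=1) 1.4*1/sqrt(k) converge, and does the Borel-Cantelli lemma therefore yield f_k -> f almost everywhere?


Step 1: List the terms 1.4*1/sqrt(k) for k = 1 to 15:
  k=1: 1.4
  k=2: 0.989949
  k=3: 0.80829
  k=4: 0.7
  k=5: 0.626099
  k=6: 0.571548
  k=7: 0.52915
  k=8: 0.494975
  k=9: 0.466667
  k=10: 0.442719
  k=11: 0.422116
  k=12: 0.404145
  k=13: 0.38829
  k=14: 0.374166
  k=15: 0.361478
Step 2: Partial sum = 1.4 + 0.989949 + 0.80829 + 0.7 + 0.626099 + 0.571548 + 0.52915 + 0.494975 + 0.466667 + 0.442719 + 0.422116 + 0.404145 + 0.38829 + 0.374166 + 0.361478
     = 8.979592
Step 3: The full series sum_(k>=1) 1.4*1/sqrt(k) diverges (p-series with p = 1/2 <= 1; a nonzero constant multiple of a divergent series diverges).
Step 4: The (first) Borel-Cantelli lemma requires a summable sequence of measures, so it does not apply here;
        from this bound alone no conclusion about a.e. convergence can be drawn (convergence in measure still
        gives an a.e.-convergent subsequence, but not a.e. convergence of the whole sequence).
Conclusion: series diverges; Borel-Cantelli is inconclusive about a.e. convergence of f_k.


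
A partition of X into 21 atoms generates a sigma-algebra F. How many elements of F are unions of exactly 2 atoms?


Each element of F is a union of some subset of the 21 atoms.
Elements that are unions of exactly 2 atoms correspond to 2-element subsets of the 21 atoms.
Count = C(21, 2) = 21! / (2! * 19!) = 210.


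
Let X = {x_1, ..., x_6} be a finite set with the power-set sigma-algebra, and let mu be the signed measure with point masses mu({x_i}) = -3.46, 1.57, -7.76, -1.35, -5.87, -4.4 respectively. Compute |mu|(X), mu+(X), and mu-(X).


Step 1: Every measurable set is a union of atoms (the cells / points), so a Hahn decomposition is
  obtained by grouping atoms by sign: P = union of atoms with mu > 0, N = union of the remaining atoms.
  Atoms in P (indices): 2;  atoms in N (indices): 1, 3, 4, 5, 6
  Positive values: 1.57
  Negative values: -3.46, -7.76, -1.35, -5.87, -4.4
Step 2: mu+(X) = mu(P) = sum of positive atom values = 1.57
Step 3: mu-(X) = -mu(N) = sum of |negative atom values| = 22.84
Step 4: |mu|(X) = mu+(X) + mu-(X) = 1.57 + 22.84 = 24.41


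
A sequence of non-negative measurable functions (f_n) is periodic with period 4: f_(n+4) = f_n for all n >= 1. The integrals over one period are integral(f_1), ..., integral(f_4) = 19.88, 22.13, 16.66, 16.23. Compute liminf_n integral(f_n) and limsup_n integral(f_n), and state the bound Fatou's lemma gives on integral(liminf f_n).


The sequence (integral(f_n)) is periodic with period 4, repeating the values 19.88, 22.13, 16.66, 16.23 indefinitely.
Step 1: For a periodic sequence, every tail (a_m, a_(m+1), ...) contains all 4 period values infinitely often.
Step 2: Hence inf of every tail = min of the period values = min(19.88, 22.13, 16.66, 16.23) = 16.23.
        liminf_n integral(f_n) = sup over m of (inf of tail from m) = 16.23.
Step 3: Similarly sup of every tail = max of the period values = 22.13.
        limsup_n integral(f_n) = 22.13.
Step 4: Fatou's lemma: integral(liminf_n f_n) <= liminf_n integral(f_n) = 16.23.
        So the integral of the pointwise liminf is at most 16.23.


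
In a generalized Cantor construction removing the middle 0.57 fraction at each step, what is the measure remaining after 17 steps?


Step 1: At each step, fraction remaining = 1 - 0.57 = 0.43
Step 2: After 17 steps, measure = (0.43)^17
Result = 5.874403e-07


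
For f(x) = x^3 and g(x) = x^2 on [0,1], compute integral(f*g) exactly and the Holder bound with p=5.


Step 1: Exact integral of f*g = integral(x^5, 0, 1) = 1/6
     = 0.166667
Step 2: Holder bound with p=5, q=1.25:
  ||f||_p = (integral x^15 dx)^(1/5) = (1/16)^(1/5) = 0.574349
  ||g||_q = (integral x^2.5 dx)^(1/1.25) = (1/3.5)^(1/1.25) = 0.367067
Step 3: Holder bound = ||f||_p * ||g||_q = 0.574349 * 0.367067 = 0.210825
Verification: 0.166667 <= 0.210825 (Holder holds)


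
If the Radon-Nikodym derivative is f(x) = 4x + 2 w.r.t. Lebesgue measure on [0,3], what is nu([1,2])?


nu(A) = integral_A (dnu/dmu) dmu = integral_1^2 (4x + 2) dx
Step 1: Antiderivative F(x) = (4/2)x^2 + 2x
Step 2: F(2) = (4/2)*2^2 + 2*2 = 8 + 4 = 12
Step 3: F(1) = (4/2)*1^2 + 2*1 = 2 + 2 = 4
Step 4: nu([1,2]) = F(2) - F(1) = 12 - 4 = 8


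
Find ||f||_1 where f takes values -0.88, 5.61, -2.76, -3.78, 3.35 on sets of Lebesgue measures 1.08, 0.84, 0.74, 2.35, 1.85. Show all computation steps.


Step 1: Compute |f_i|^1 for each value:
  |-0.88|^1 = 0.88
  |5.61|^1 = 5.61
  |-2.76|^1 = 2.76
  |-3.78|^1 = 3.78
  |3.35|^1 = 3.35
Step 2: Multiply by measures and sum:
  0.88 * 1.08 = 0.9504
  5.61 * 0.84 = 4.7124
  2.76 * 0.74 = 2.0424
  3.78 * 2.35 = 8.883
  3.35 * 1.85 = 6.1975
Sum = 0.9504 + 4.7124 + 2.0424 + 8.883 + 6.1975 = 22.7857
Step 3: Take the p-th root:
||f||_1 = (22.7857)^(1/1) = 22.7857


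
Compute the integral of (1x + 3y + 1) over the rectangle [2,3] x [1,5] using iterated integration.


By Fubini, integrate in x first, then y.
Step 1: Fix y, integrate over x in [2,3]:
  integral(1x + 3y + 1, x=2..3)
  = 1*(3^2 - 2^2)/2 + (3y + 1)*(3 - 2)
  = 2.5 + (3y + 1)*1
  = 2.5 + 3y + 1
  = 3.5 + 3y
Step 2: Integrate over y in [1,5]:
  integral(3.5 + 3y, y=1..5)
  = 3.5*4 + 3*(5^2 - 1^2)/2
  = 14 + 36
  = 50


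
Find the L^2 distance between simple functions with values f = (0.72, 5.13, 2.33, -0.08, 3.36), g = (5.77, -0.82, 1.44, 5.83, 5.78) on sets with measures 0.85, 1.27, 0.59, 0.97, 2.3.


Step 1: Compute differences f_i - g_i:
  0.72 - 5.77 = -5.05
  5.13 - -0.82 = 5.95
  2.33 - 1.44 = 0.89
  -0.08 - 5.83 = -5.91
  3.36 - 5.78 = -2.42
Step 2: Compute |diff|^2 * measure for each set:
  |-5.05|^2 * 0.85 = 25.5025 * 0.85 = 21.677125
  |5.95|^2 * 1.27 = 35.4025 * 1.27 = 44.961175
  |0.89|^2 * 0.59 = 0.7921 * 0.59 = 0.467339
  |-5.91|^2 * 0.97 = 34.9281 * 0.97 = 33.880257
  |-2.42|^2 * 2.3 = 5.8564 * 2.3 = 13.46972
Step 3: Sum = 114.455616
Step 4: ||f-g||_2 = (114.455616)^(1/2) = 10.698393


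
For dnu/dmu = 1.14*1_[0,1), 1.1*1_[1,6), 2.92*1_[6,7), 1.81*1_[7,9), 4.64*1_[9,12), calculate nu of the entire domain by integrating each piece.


Integrate each piece of the Radon-Nikodym derivative:
Step 1: integral_0^1 1.14 dx = 1.14*(1-0) = 1.14*1 = 1.14
Step 2: integral_1^6 1.1 dx = 1.1*(6-1) = 1.1*5 = 5.5
Step 3: integral_6^7 2.92 dx = 2.92*(7-6) = 2.92*1 = 2.92
Step 4: integral_7^9 1.81 dx = 1.81*(9-7) = 1.81*2 = 3.62
Step 5: integral_9^12 4.64 dx = 4.64*(12-9) = 4.64*3 = 13.92
Total: 1.14 + 5.5 + 2.92 + 3.62 + 13.92 = 27.1


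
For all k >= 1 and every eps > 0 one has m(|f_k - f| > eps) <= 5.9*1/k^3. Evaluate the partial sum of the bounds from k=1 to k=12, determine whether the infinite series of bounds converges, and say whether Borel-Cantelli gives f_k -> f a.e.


Step 1: List the terms 5.9*1/k^3 for k = 1 to 12:
  k=1: 5.9
  k=2: 0.7375
  k=3: 0.218519
  k=4: 0.092188
  k=5: 0.0472
  k=6: 0.027315
  k=7: 0.017201
  k=8: 0.011523
  k=9: 0.008093
  k=10: 0.0059
  k=11: 0.004433
  k=12: 0.003414
Step 2: Partial sum = 5.9 + 0.7375 + 0.218519 + 0.092188 + 0.0472 + 0.027315 + 0.017201 + 0.011523 + 0.008093 + 0.0059 + 0.004433 + 0.003414
     = 7.073286
Step 3: The full series sum_(k>=1) 5.9*1/k^3 converges (p-series with p = 3 > 1; a constant multiple of a convergent series converges).
Step 4: Fix eps > 0. Since sum_k m(|f_k - f| > eps) < infinity, the Borel-Cantelli lemma gives
        m(limsup_k {|f_k - f| > eps}) = 0, i.e. for a.e. x, |f_k(x) - f(x)| <= eps for all large k.
        Applying this with eps = 1/j for j = 1, 2, ... and intersecting the countably many full-measure sets,
        for a.e. x we get limsup_k |f_k(x) - f(x)| <= 1/j for every j, hence f_k -> f almost everywhere.
Conclusion: series converges; Borel-Cantelli yields f_k -> f a.e.


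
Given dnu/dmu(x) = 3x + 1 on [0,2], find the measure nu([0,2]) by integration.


nu(A) = integral_A (dnu/dmu) dmu = integral_0^2 (3x + 1) dx
Step 1: Antiderivative F(x) = (3/2)x^2 + 1x
Step 2: F(2) = (3/2)*2^2 + 1*2 = 6 + 2 = 8
Step 3: F(0) = (3/2)*0^2 + 1*0 = 0.0 + 0 = 0.0
Step 4: nu([0,2]) = F(2) - F(0) = 8 - 0.0 = 8


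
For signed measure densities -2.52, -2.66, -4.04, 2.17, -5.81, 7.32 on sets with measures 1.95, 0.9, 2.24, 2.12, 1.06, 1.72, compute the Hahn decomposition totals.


Step 1: Compute signed measure on each set:
  Set 1: -2.52 * 1.95 = -4.914
  Set 2: -2.66 * 0.9 = -2.394
  Set 3: -4.04 * 2.24 = -9.0496
  Set 4: 2.17 * 2.12 = 4.6004
  Set 5: -5.81 * 1.06 = -6.1586
  Set 6: 7.32 * 1.72 = 12.5904
Step 2: Total signed measure = (-4.914) + (-2.394) + (-9.0496) + (4.6004) + (-6.1586) + (12.5904)
     = -5.3254
Step 3: Positive part mu+(X) = sum of positive contributions = 17.1908
Step 4: Negative part mu-(X) = |sum of negative contributions| = 22.5162


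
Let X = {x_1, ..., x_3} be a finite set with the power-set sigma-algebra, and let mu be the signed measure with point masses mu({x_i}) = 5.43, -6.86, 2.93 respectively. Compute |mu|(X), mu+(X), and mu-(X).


Step 1: Every measurable set is a union of atoms (the cells / points), so a Hahn decomposition is
  obtained by grouping atoms by sign: P = union of atoms with mu > 0, N = union of the remaining atoms.
  Atoms in P (indices): 1, 3;  atoms in N (indices): 2
  Positive values: 5.43, 2.93
  Negative values: -6.86
Step 2: mu+(X) = mu(P) = sum of positive atom values = 8.36
Step 3: mu-(X) = -mu(N) = sum of |negative atom values| = 6.86
Step 4: |mu|(X) = mu+(X) + mu-(X) = 8.36 + 6.86 = 15.22


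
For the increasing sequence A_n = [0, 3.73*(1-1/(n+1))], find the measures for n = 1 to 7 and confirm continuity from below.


By continuity of measure from below: if A_n increases to A, then m(A_n) -> m(A).
Here A = [0, 3.73], so m(A) = 3.73
Step 1: a_1 = 3.73*(1 - 1/2) = 1.865, m(A_1) = 1.865
Step 2: a_2 = 3.73*(1 - 1/3) = 2.4867, m(A_2) = 2.4867
Step 3: a_3 = 3.73*(1 - 1/4) = 2.7975, m(A_3) = 2.7975
Step 4: a_4 = 3.73*(1 - 1/5) = 2.984, m(A_4) = 2.984
Step 5: a_5 = 3.73*(1 - 1/6) = 3.1083, m(A_5) = 3.1083
Step 6: a_6 = 3.73*(1 - 1/7) = 3.1971, m(A_6) = 3.1971
Step 7: a_7 = 3.73*(1 - 1/8) = 3.2637, m(A_7) = 3.2637
Limit: m(A_n) -> m([0,3.73]) = 3.73


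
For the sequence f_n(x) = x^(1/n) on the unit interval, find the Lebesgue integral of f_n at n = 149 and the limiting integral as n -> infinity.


At n = 149: f_149(x) = x^(1/149).
Step 1: integral(x^(1/149), 0, 1) = [x^(1/149+1) / (1/149+1)] from 0 to 1
     = 1 / (1/149 + 1) = 1 / ((149+1)/149) = 149/(149+1)
     = 149/150 = 0.993333
Step 2: As n -> infinity, f_n(x) = x^(1/n) -> 1 for x in (0,1], and f_n is increasing in n.
By MCT, lim_n integral(f_n) = integral(lim_n f_n) = integral(1, 0, 1) = 1.
Step 3: Verify convergence: 149/150 = 0.993333 -> 1


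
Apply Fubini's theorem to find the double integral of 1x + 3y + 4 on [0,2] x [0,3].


By Fubini, integrate in x first, then y.
Step 1: Fix y, integrate over x in [0,2]:
  integral(1x + 3y + 4, x=0..2)
  = 1*(2^2 - 0^2)/2 + (3y + 4)*(2 - 0)
  = 2 + (3y + 4)*2
  = 2 + 6y + 8
  = 10 + 6y
Step 2: Integrate over y in [0,3]:
  integral(10 + 6y, y=0..3)
  = 10*3 + 6*(3^2 - 0^2)/2
  = 30 + 27
  = 57


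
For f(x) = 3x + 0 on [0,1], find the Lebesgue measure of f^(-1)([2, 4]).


f^(-1)([2, 4]) = {x : 2 <= 3x + 0 <= 4}
Solving: (2 - 0)/3 <= x <= (4 - 0)/3
= [0.666667, 1.333333]
Intersecting with [0,1]: [0.666667, 1]
Measure = 1 - 0.666667 = 0.333333


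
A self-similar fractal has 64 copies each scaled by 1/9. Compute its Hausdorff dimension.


For a self-similar set with N copies scaled by 1/r:
dim_H = log(N)/log(r) = log(64)/log(9)
= 4.158883/2.197225
= 1.892789


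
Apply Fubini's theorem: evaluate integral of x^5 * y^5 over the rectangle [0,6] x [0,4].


By Fubini's theorem, the double integral factors as a product of single integrals:
Step 1: integral_0^6 x^5 dx = [x^6/6] from 0 to 6
     = 6^6/6 = 7776
Step 2: integral_0^4 y^5 dy = [y^6/6] from 0 to 4
     = 4^6/6 = 682.666667
Step 3: Double integral = 7776 * 682.666667 = 5.308416e+06


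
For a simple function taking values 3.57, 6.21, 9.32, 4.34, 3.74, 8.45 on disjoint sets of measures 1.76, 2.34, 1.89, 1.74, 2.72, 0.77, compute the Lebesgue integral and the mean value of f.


Step 1: Integral = sum(value_i * measure_i)
= 3.57*1.76 + 6.21*2.34 + 9.32*1.89 + 4.34*1.74 + 3.74*2.72 + 8.45*0.77
= 6.2832 + 14.5314 + 17.6148 + 7.5516 + 10.1728 + 6.5065
= 62.6603
Step 2: Total measure of domain = 1.76 + 2.34 + 1.89 + 1.74 + 2.72 + 0.77 = 11.22
Step 3: Average value = 62.6603 / 11.22 = 5.584697


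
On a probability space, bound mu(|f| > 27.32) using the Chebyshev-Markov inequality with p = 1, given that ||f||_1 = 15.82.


Chebyshev/Markov inequality: mu(|f| > eps) <= (||f||_p / eps)^p
Step 1: ||f||_1 / eps = 15.82 / 27.32 = 0.579063
Step 2: Raise to power p = 1:
  (0.579063)^1 = 0.579063
Step 3: Therefore mu(|f| > 27.32) <= 0.579063


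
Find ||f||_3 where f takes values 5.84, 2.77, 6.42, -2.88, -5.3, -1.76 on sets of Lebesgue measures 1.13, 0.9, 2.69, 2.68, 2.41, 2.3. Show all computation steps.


Step 1: Compute |f_i|^3 for each value:
  |5.84|^3 = 199.176704
  |2.77|^3 = 21.253933
  |6.42|^3 = 264.609288
  |-2.88|^3 = 23.887872
  |-5.3|^3 = 148.877
  |-1.76|^3 = 5.451776
Step 2: Multiply by measures and sum:
  199.176704 * 1.13 = 225.069676
  21.253933 * 0.9 = 19.12854
  264.609288 * 2.69 = 711.798985
  23.887872 * 2.68 = 64.019497
  148.877 * 2.41 = 358.79357
  5.451776 * 2.3 = 12.539085
Sum = 225.069676 + 19.12854 + 711.798985 + 64.019497 + 358.79357 + 12.539085 = 1391.349352
Step 3: Take the p-th root:
||f||_3 = (1391.349352)^(1/3) = 11.1638


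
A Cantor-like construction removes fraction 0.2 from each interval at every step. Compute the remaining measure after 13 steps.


Step 1: At each step, fraction remaining = 1 - 0.2 = 0.8
Step 2: After 13 steps, measure = (0.8)^13
Result = 0.054976


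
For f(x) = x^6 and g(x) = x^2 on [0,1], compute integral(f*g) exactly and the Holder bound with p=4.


Step 1: Exact integral of f*g = integral(x^8, 0, 1) = 1/9
     = 0.111111
Step 2: Holder bound with p=4, q=1.333333:
  ||f||_p = (integral x^24 dx)^(1/4) = (1/25)^(1/4) = 0.447214
  ||g||_q = (integral x^2.666667 dx)^(1/1.333333) = (1/3.666667)^(1/1.333333) = 0.377395
Step 3: Holder bound = ||f||_p * ||g||_q = 0.447214 * 0.377395 = 0.168776
Verification: 0.111111 <= 0.168776 (Holder holds)


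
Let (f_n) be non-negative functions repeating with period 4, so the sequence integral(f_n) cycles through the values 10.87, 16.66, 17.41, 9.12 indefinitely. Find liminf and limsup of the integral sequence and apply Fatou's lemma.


The sequence (integral(f_n)) is periodic with period 4, repeating the values 10.87, 16.66, 17.41, 9.12 indefinitely.
Step 1: For a periodic sequence, every tail (a_m, a_(m+1), ...) contains all 4 period values infinitely often.
Step 2: Hence inf of every tail = min of the period values = min(10.87, 16.66, 17.41, 9.12) = 9.12.
        liminf_n integral(f_n) = sup over m of (inf of tail from m) = 9.12.
Step 3: Similarly sup of every tail = max of the period values = 17.41.
        limsup_n integral(f_n) = 17.41.
Step 4: Fatou's lemma: integral(liminf_n f_n) <= liminf_n integral(f_n) = 9.12.
        So the integral of the pointwise liminf is at most 9.12.


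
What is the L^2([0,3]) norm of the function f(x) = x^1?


Step 1: ||f||_2 = (integral_0^3 |x^1|^2 dx)^(1/2)
     = (integral_0^3 x^2 dx)^(1/2)
Step 2: integral_0^3 x^2 dx = [x^3/(3)] from 0 to 3 = 3^3/3
     = 27/3 = 9
Step 3: ||f||_2 = (9)^(1/2) = 3


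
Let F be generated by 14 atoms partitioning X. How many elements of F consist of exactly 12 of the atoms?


Each element of F is a union of some subset of the 14 atoms.
Elements that are unions of exactly 12 atoms correspond to 12-element subsets of the 14 atoms.
Count = C(14, 12) = 14! / (12! * 2!) = 91.


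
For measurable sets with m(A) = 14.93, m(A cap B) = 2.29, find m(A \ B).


m(A \ B) = m(A) - m(A n B)
= 14.93 - 2.29
= 12.64


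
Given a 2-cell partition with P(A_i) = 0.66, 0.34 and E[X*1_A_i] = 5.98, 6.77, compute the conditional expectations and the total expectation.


For each cell A_i: E[X|A_i] = E[X*1_A_i] / P(A_i)
Step 1: E[X|A_1] = 5.98 / 0.66 = 9.060606
Step 2: E[X|A_2] = 6.77 / 0.34 = 19.911765
Verification: E[X] = sum E[X*1_A_i] = 5.98 + 6.77 = 12.75


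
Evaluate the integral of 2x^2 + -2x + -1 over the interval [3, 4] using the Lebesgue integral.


The Lebesgue integral of a Riemann-integrable function agrees with the Riemann integral.
Antiderivative F(x) = (2/3)x^3 + (-2/2)x^2 + -1x
F(4) = (2/3)*4^3 + (-2/2)*4^2 + -1*4
     = (2/3)*64 + (-2/2)*16 + -1*4
     = 42.666667 + -16 + -4
     = 22.666667
F(3) = 6
Integral = F(4) - F(3) = 22.666667 - 6 = 16.666667


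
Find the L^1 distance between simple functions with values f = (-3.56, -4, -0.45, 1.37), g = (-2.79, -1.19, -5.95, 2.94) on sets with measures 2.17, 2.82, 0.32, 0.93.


Step 1: Compute differences f_i - g_i:
  -3.56 - -2.79 = -0.77
  -4 - -1.19 = -2.81
  -0.45 - -5.95 = 5.5
  1.37 - 2.94 = -1.57
Step 2: Compute |diff|^1 * measure for each set:
  |-0.77|^1 * 2.17 = 0.77 * 2.17 = 1.6709
  |-2.81|^1 * 2.82 = 2.81 * 2.82 = 7.9242
  |5.5|^1 * 0.32 = 5.5 * 0.32 = 1.76
  |-1.57|^1 * 0.93 = 1.57 * 0.93 = 1.4601
Step 3: Sum = 12.8152
Step 4: ||f-g||_1 = (12.8152)^(1/1) = 12.8152


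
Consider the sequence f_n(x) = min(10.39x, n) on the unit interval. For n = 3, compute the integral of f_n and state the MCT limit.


f(x) = 10.39x on [0,1]; f_n(x) = min(10.39x, n). At n = 3:
Step 1: f(x) reaches 3 at x = 3/10.39 = 0.288739
Step 2: integral(f_3) = integral(10.39x, 0, 0.288739) + integral(3, 0.288739, 1)
       = 10.39*0.288739^2/2 + 3*(1 - 0.288739)
       = 0.433109 + 2.133782
       = 2.566891
Step 3: As n -> infinity, f_n increases to f, so by MCT integral(f_n) -> integral(f) = 10.39/2 = 5.195.
Convergence: integral(f_3) = 2.566891 -> 5.195 as n -> infinity


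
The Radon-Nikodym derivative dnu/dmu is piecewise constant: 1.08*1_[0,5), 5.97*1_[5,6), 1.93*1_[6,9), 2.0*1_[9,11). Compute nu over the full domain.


Integrate each piece of the Radon-Nikodym derivative:
Step 1: integral_0^5 1.08 dx = 1.08*(5-0) = 1.08*5 = 5.4
Step 2: integral_5^6 5.97 dx = 5.97*(6-5) = 5.97*1 = 5.97
Step 3: integral_6^9 1.93 dx = 1.93*(9-6) = 1.93*3 = 5.79
Step 4: integral_9^11 2.0 dx = 2.0*(11-9) = 2.0*2 = 4
Total: 5.4 + 5.97 + 5.79 + 4 = 21.16


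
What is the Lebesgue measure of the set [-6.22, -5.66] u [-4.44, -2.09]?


For pairwise disjoint intervals, m(union) = sum of lengths.
= (-5.66 - -6.22) + (-2.09 - -4.44)
= 0.56 + 2.35
= 2.91


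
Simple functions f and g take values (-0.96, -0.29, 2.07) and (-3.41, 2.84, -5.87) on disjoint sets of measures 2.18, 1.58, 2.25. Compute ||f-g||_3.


Step 1: Compute differences f_i - g_i:
  -0.96 - -3.41 = 2.45
  -0.29 - 2.84 = -3.13
  2.07 - -5.87 = 7.94
Step 2: Compute |diff|^3 * measure for each set:
  |2.45|^3 * 2.18 = 14.706125 * 2.18 = 32.059353
  |-3.13|^3 * 1.58 = 30.664297 * 1.58 = 48.449589
  |7.94|^3 * 2.25 = 500.566184 * 2.25 = 1126.273914
Step 3: Sum = 1206.782856
Step 4: ||f-g||_3 = (1206.782856)^(1/3) = 10.64657


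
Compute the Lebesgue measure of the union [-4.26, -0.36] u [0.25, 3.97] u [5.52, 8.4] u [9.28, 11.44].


For pairwise disjoint intervals, m(union) = sum of lengths.
= (-0.36 - -4.26) + (3.97 - 0.25) + (8.4 - 5.52) + (11.44 - 9.28)
= 3.9 + 3.72 + 2.88 + 2.16
= 12.66


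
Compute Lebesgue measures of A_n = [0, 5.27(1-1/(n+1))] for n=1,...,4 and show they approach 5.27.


By continuity of measure from below: if A_n increases to A, then m(A_n) -> m(A).
Here A = [0, 5.27], so m(A) = 5.27
Step 1: a_1 = 5.27*(1 - 1/2) = 2.635, m(A_1) = 2.635
Step 2: a_2 = 5.27*(1 - 1/3) = 3.5133, m(A_2) = 3.5133
Step 3: a_3 = 5.27*(1 - 1/4) = 3.9525, m(A_3) = 3.9525
Step 4: a_4 = 5.27*(1 - 1/5) = 4.216, m(A_4) = 4.216
Limit: m(A_n) -> m([0,5.27]) = 5.27


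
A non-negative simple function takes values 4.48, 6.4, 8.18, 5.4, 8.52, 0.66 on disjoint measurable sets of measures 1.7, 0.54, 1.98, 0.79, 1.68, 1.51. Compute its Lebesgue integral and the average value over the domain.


Step 1: Integral = sum(value_i * measure_i)
= 4.48*1.7 + 6.4*0.54 + 8.18*1.98 + 5.4*0.79 + 8.52*1.68 + 0.66*1.51
= 7.616 + 3.456 + 16.1964 + 4.266 + 14.3136 + 0.9966
= 46.8446
Step 2: Total measure of domain = 1.7 + 0.54 + 1.98 + 0.79 + 1.68 + 1.51 = 8.2
Step 3: Average value = 46.8446 / 8.2 = 5.712756


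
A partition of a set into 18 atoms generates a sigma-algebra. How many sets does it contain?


Each element of the sigma-algebra is a union of some subset of the 18 atoms.
The number of such subsets is 2^18 = 262144.


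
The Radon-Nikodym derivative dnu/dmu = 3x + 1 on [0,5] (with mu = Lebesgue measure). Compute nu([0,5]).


nu(A) = integral_A (dnu/dmu) dmu = integral_0^5 (3x + 1) dx
Step 1: Antiderivative F(x) = (3/2)x^2 + 1x
Step 2: F(5) = (3/2)*5^2 + 1*5 = 37.5 + 5 = 42.5
Step 3: F(0) = (3/2)*0^2 + 1*0 = 0.0 + 0 = 0.0
Step 4: nu([0,5]) = F(5) - F(0) = 42.5 - 0.0 = 42.5


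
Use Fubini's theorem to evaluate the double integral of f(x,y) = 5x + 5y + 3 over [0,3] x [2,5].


By Fubini, integrate in x first, then y.
Step 1: Fix y, integrate over x in [0,3]:
  integral(5x + 5y + 3, x=0..3)
  = 5*(3^2 - 0^2)/2 + (5y + 3)*(3 - 0)
  = 22.5 + (5y + 3)*3
  = 22.5 + 15y + 9
  = 31.5 + 15y
Step 2: Integrate over y in [2,5]:
  integral(31.5 + 15y, y=2..5)
  = 31.5*3 + 15*(5^2 - 2^2)/2
  = 94.5 + 157.5
  = 252


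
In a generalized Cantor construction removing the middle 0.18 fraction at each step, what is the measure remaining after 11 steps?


Step 1: At each step, fraction remaining = 1 - 0.18 = 0.82
Step 2: After 11 steps, measure = (0.82)^11
Result = 0.112707


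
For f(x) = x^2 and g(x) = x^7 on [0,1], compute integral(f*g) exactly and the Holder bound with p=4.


Step 1: Exact integral of f*g = integral(x^9, 0, 1) = 1/10
     = 0.1
Step 2: Holder bound with p=4, q=1.333333:
  ||f||_p = (integral x^8 dx)^(1/4) = (1/9)^(1/4) = 0.57735
  ||g||_q = (integral x^9.333333 dx)^(1/1.333333) = (1/10.333333)^(1/1.333333) = 0.173508
Step 3: Holder bound = ||f||_p * ||g||_q = 0.57735 * 0.173508 = 0.100175
Verification: 0.1 <= 0.100175 (Holder holds)


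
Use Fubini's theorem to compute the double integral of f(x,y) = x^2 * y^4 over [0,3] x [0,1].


By Fubini's theorem, the double integral factors as a product of single integrals:
Step 1: integral_0^3 x^2 dx = [x^3/3] from 0 to 3
     = 3^3/3 = 9
Step 2: integral_0^1 y^4 dy = [y^5/5] from 0 to 1
     = 1^5/5 = 0.2
Step 3: Double integral = 9 * 0.2 = 1.8


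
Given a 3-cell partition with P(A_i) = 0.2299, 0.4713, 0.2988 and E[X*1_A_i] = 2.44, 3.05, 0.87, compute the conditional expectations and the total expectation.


For each cell A_i: E[X|A_i] = E[X*1_A_i] / P(A_i)
Step 1: E[X|A_1] = 2.44 / 0.2299 = 10.61331
Step 2: E[X|A_2] = 3.05 / 0.4713 = 6.471462
Step 3: E[X|A_3] = 0.87 / 0.2988 = 2.911647
Verification: E[X] = sum E[X*1_A_i] = 2.44 + 3.05 + 0.87 = 6.36


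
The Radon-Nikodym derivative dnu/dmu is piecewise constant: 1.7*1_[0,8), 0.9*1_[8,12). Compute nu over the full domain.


Integrate each piece of the Radon-Nikodym derivative:
Step 1: integral_0^8 1.7 dx = 1.7*(8-0) = 1.7*8 = 13.6
Step 2: integral_8^12 0.9 dx = 0.9*(12-8) = 0.9*4 = 3.6
Total: 13.6 + 3.6 = 17.2


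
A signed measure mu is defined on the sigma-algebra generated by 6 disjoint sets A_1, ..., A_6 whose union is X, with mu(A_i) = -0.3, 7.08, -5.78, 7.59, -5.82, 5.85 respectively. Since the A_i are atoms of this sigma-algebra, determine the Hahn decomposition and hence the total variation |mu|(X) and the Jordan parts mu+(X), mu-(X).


Step 1: Every measurable set is a union of atoms (the cells / points), so a Hahn decomposition is
  obtained by grouping atoms by sign: P = union of atoms with mu > 0, N = union of the remaining atoms.
  Atoms in P (indices): 2, 4, 6;  atoms in N (indices): 1, 3, 5
  Positive values: 7.08, 7.59, 5.85
  Negative values: -0.3, -5.78, -5.82
Step 2: mu+(X) = mu(P) = sum of positive atom values = 20.52
Step 3: mu-(X) = -mu(N) = sum of |negative atom values| = 11.9
Step 4: |mu|(X) = mu+(X) + mu-(X) = 20.52 + 11.9 = 32.42


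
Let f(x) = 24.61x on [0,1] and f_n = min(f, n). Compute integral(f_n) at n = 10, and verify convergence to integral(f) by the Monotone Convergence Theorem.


f(x) = 24.61x on [0,1]; f_n(x) = min(24.61x, n). At n = 10:
Step 1: f(x) reaches 10 at x = 10/24.61 = 0.406339
Step 2: integral(f_10) = integral(24.61x, 0, 0.406339) + integral(10, 0.406339, 1)
       = 24.61*0.406339^2/2 + 10*(1 - 0.406339)
       = 2.031694 + 5.936611
       = 7.968306
Step 3: As n -> infinity, f_n increases to f, so by MCT integral(f_n) -> integral(f) = 24.61/2 = 12.305.
Convergence: integral(f_10) = 7.968306 -> 12.305 as n -> infinity


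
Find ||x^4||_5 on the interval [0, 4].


Step 1: ||f||_5 = (integral_0^4 |x^4|^5 dx)^(1/5)
     = (integral_0^4 x^20 dx)^(1/5)
Step 2: integral_0^4 x^20 dx = [x^21/(21)] from 0 to 4 = 4^21/21
     = 4398046511104/21 = 2.094308e+11
Step 3: ||f||_5 = (2.094308e+11)^(1/5) = 183.741858


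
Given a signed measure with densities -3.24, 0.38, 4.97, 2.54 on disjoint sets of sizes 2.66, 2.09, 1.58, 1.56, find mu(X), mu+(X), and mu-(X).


Step 1: Compute signed measure on each set:
  Set 1: -3.24 * 2.66 = -8.6184
  Set 2: 0.38 * 2.09 = 0.7942
  Set 3: 4.97 * 1.58 = 7.8526
  Set 4: 2.54 * 1.56 = 3.9624
Step 2: Total signed measure = (-8.6184) + (0.7942) + (7.8526) + (3.9624)
     = 3.9908
Step 3: Positive part mu+(X) = sum of positive contributions = 12.6092
Step 4: Negative part mu-(X) = |sum of negative contributions| = 8.6184


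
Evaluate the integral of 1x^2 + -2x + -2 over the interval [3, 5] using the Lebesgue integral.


The Lebesgue integral of a Riemann-integrable function agrees with the Riemann integral.
Antiderivative F(x) = (1/3)x^3 + (-2/2)x^2 + -2x
F(5) = (1/3)*5^3 + (-2/2)*5^2 + -2*5
     = (1/3)*125 + (-2/2)*25 + -2*5
     = 41.666667 + -25 + -10
     = 6.666667
F(3) = -6
Integral = F(5) - F(3) = 6.666667 - -6 = 12.666667


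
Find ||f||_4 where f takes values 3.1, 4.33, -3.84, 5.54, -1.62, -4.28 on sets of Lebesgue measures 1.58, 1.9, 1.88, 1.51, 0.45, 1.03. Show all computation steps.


Step 1: Compute |f_i|^4 for each value:
  |3.1|^4 = 92.3521
  |4.33|^4 = 351.521251
  |-3.84|^4 = 217.432719
  |5.54|^4 = 941.974311
  |-1.62|^4 = 6.887475
  |-4.28|^4 = 335.563779
Step 2: Multiply by measures and sum:
  92.3521 * 1.58 = 145.916318
  351.521251 * 1.9 = 667.890377
  217.432719 * 1.88 = 408.773512
  941.974311 * 1.51 = 1422.381209
  6.887475 * 0.45 = 3.099364
  335.563779 * 1.03 = 345.630692
Sum = 145.916318 + 667.890377 + 408.773512 + 1422.381209 + 3.099364 + 345.630692 = 2993.691472
Step 3: Take the p-th root:
||f||_4 = (2993.691472)^(1/4) = 7.396934


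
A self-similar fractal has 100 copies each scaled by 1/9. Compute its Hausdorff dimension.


For a self-similar set with N copies scaled by 1/r:
dim_H = log(N)/log(r) = log(100)/log(9)
= 4.60517/2.197225
= 2.095903


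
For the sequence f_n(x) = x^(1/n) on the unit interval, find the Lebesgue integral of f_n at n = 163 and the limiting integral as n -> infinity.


At n = 163: f_163(x) = x^(1/163).
Step 1: integral(x^(1/163), 0, 1) = [x^(1/163+1) / (1/163+1)] from 0 to 1
     = 1 / (1/163 + 1) = 1 / ((163+1)/163) = 163/(163+1)
     = 163/164 = 0.993902
Step 2: As n -> infinity, f_n(x) = x^(1/n) -> 1 for x in (0,1], and f_n is increasing in n.
By MCT, lim_n integral(f_n) = integral(lim_n f_n) = integral(1, 0, 1) = 1.
Step 3: Verify convergence: 163/164 = 0.993902 -> 1


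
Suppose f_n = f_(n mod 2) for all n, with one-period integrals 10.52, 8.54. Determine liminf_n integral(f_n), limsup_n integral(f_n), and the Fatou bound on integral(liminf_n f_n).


The sequence (integral(f_n)) is periodic with period 2, repeating the values 10.52, 8.54 indefinitely.
Step 1: For a periodic sequence, every tail (a_m, a_(m+1), ...) contains all 2 period values infinitely often.
Step 2: Hence inf of every tail = min of the period values = min(10.52, 8.54) = 8.54.
        liminf_n integral(f_n) = sup over m of (inf of tail from m) = 8.54.
Step 3: Similarly sup of every tail = max of the period values = 10.52.
        limsup_n integral(f_n) = 10.52.
Step 4: Fatou's lemma: integral(liminf_n f_n) <= liminf_n integral(f_n) = 8.54.
        So the integral of the pointwise liminf is at most 8.54.
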